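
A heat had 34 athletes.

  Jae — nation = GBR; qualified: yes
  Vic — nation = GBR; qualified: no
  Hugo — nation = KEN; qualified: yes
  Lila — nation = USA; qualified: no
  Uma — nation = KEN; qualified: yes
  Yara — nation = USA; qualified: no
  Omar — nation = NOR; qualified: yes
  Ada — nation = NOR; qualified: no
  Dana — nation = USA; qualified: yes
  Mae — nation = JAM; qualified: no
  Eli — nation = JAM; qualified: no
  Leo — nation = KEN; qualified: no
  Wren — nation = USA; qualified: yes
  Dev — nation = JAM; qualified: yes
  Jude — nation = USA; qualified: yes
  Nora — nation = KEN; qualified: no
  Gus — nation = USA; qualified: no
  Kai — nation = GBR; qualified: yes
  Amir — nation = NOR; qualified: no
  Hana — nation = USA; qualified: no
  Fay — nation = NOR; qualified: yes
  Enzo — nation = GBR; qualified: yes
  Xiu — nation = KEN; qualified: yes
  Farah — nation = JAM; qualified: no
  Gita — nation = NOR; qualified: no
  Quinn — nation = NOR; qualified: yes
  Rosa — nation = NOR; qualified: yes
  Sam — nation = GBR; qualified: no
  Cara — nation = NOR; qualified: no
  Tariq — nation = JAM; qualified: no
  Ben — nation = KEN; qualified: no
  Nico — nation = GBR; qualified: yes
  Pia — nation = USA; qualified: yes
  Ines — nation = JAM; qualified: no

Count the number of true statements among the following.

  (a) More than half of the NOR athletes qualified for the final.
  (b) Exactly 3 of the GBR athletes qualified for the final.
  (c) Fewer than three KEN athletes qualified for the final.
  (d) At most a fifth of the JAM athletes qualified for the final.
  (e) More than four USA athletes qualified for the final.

(a) NOR: |A| = 8, |A ∩ B| = 4; needs |A ∩ B| > |A ∖ B| — false.
(b) GBR: |A| = 6, |A ∩ B| = 4; needs |A ∩ B| = 3 — false.
(c) KEN: |A| = 6, |A ∩ B| = 3; needs |A ∩ B| < 3 — false.
(d) JAM: |A| = 6, |A ∩ B| = 1; needs |A ∩ B| / |A| ≤ 1/5 — true.
(e) USA: |A| = 8, |A ∩ B| = 4; needs |A ∩ B| > 4 — false.

1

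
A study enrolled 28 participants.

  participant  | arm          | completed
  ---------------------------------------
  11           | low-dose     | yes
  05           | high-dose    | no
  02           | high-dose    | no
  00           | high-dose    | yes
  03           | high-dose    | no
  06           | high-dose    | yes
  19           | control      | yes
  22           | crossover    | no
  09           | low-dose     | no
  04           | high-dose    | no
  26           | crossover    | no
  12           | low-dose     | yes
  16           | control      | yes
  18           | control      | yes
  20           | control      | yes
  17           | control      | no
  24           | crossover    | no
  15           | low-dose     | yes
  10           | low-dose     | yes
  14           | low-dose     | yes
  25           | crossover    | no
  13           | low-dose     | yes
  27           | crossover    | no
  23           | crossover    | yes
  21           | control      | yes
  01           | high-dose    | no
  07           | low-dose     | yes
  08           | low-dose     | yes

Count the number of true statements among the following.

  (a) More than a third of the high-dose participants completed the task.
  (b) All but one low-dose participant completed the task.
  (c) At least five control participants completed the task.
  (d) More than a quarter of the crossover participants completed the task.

2

(a) high-dose: |A| = 7, |A ∩ B| = 2; needs |A ∩ B| / |A| > 1/3 — false.
(b) low-dose: |A| = 9, |A ∩ B| = 8; needs |A ∖ B| = 1 — true.
(c) control: |A| = 6, |A ∩ B| = 5; needs |A ∩ B| ≥ 5 — true.
(d) crossover: |A| = 6, |A ∩ B| = 1; needs |A ∩ B| / |A| > 1/4 — false.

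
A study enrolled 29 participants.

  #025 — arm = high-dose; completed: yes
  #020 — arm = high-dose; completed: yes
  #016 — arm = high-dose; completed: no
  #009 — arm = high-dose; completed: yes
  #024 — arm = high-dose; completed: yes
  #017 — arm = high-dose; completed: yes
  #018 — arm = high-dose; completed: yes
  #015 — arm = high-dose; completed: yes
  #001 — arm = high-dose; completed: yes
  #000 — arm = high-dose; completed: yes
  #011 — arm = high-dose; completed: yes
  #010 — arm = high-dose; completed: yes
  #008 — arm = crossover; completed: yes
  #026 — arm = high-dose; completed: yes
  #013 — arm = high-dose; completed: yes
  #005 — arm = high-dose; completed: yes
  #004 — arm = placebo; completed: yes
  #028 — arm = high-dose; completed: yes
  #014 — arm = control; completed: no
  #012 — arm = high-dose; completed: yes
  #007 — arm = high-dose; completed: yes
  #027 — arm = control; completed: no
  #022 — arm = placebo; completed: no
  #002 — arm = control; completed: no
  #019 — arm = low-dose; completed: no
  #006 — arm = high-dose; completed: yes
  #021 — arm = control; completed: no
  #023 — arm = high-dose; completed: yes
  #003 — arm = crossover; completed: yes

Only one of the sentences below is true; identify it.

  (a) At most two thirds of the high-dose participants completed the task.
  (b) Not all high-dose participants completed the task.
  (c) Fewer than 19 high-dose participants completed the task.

(b)

|A| = 20, |A ∩ B| = 19, |A ∖ B| = 1.
(a) requires |A ∩ B| / |A| ≤ 2/3: false.
(b) requires A ⊄ B (|A ∖ B| ≥ 1): true.
(c) requires |A ∩ B| < 19: false.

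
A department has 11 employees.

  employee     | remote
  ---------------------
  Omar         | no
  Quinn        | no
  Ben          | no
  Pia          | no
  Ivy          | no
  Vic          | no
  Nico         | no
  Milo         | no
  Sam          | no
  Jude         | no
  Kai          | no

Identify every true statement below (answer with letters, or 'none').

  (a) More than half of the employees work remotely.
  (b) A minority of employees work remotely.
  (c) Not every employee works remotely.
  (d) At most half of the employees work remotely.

|A| = 11, |A ∩ B| = 0, |A ∖ B| = 11.
(a) |A ∩ B| > |A ∖ B|: fails.
(b) |A ∩ B| < |A ∖ B|: holds.
(c) A ⊄ B (|A ∖ B| ≥ 1): holds.
(d) |A ∩ B| ≤ |A ∖ B|: holds.

(b), (c), (d)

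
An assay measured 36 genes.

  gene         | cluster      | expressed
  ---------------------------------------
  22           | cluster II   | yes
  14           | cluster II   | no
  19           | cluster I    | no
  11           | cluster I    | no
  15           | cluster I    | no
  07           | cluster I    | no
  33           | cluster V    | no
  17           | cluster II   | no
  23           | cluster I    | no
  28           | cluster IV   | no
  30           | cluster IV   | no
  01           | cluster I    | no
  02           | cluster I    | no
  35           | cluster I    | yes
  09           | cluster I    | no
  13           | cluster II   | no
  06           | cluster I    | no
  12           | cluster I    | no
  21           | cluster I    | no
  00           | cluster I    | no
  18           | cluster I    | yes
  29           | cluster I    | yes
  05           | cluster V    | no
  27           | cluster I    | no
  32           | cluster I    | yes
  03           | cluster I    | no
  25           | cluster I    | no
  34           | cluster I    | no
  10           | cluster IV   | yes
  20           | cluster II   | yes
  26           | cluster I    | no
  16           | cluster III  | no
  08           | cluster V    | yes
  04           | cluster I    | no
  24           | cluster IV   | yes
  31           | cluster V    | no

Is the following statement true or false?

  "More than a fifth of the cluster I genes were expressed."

False

'More than a fifth of the cluster I genes were expressed' holds iff |A ∩ B| / |A| > 1/5.
|A| = 22, |A ∩ B| = 4, |A ∖ B| = 18.
|A ∩ B|/|A| = 4/22, so the statement is false.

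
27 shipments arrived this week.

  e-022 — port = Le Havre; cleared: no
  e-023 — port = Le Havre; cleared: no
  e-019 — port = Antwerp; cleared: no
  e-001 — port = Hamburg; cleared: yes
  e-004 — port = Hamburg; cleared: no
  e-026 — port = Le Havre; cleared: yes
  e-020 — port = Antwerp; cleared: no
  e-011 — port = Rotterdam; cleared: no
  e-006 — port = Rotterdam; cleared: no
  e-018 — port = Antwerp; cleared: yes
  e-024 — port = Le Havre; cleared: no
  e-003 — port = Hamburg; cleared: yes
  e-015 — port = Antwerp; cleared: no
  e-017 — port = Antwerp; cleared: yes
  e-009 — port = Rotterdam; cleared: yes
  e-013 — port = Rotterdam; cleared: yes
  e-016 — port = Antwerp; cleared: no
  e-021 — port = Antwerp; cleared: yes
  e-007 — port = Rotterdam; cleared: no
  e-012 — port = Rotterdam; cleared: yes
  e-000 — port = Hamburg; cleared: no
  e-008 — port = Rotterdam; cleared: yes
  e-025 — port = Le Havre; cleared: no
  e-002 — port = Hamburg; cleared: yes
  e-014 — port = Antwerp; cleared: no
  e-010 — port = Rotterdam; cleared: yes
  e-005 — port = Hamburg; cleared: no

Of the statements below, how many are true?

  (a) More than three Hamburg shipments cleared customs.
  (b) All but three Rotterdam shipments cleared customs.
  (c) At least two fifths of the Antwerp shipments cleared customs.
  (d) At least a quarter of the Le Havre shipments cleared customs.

1

(a) Hamburg: |A| = 6, |A ∩ B| = 3; needs |A ∩ B| > 3 — false.
(b) Rotterdam: |A| = 8, |A ∩ B| = 5; needs |A ∖ B| = 3 — true.
(c) Antwerp: |A| = 8, |A ∩ B| = 3; needs |A ∩ B| / |A| ≥ 2/5 — false.
(d) Le Havre: |A| = 5, |A ∩ B| = 1; needs |A ∩ B| / |A| ≥ 1/4 — false.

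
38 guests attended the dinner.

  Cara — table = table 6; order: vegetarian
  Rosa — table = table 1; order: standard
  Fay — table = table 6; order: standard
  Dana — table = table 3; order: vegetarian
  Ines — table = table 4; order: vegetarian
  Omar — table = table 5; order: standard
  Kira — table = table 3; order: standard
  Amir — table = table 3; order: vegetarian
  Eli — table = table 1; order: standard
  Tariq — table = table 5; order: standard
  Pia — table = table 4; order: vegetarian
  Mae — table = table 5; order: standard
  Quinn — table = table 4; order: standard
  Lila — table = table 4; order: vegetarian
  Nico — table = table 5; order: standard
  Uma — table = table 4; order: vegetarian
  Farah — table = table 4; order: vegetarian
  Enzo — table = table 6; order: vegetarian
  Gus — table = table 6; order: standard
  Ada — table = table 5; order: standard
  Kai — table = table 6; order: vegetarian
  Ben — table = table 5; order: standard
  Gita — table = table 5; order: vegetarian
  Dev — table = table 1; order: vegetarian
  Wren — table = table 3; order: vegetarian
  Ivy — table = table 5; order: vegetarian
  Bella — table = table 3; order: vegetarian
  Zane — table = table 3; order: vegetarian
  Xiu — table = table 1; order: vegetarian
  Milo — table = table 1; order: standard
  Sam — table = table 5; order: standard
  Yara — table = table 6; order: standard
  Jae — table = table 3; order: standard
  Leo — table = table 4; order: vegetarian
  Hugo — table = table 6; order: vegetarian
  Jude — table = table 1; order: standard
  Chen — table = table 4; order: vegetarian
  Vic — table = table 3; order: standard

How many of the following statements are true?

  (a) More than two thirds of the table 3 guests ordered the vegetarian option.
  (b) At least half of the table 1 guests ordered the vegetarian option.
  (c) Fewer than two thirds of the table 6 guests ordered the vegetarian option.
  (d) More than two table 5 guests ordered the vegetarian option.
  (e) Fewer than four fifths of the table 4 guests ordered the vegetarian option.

1

(a) table 3: |A| = 8, |A ∩ B| = 5; needs |A ∩ B| / |A| > 2/3 — false.
(b) table 1: |A| = 6, |A ∩ B| = 2; needs |A ∩ B| ≥ |A ∖ B| — false.
(c) table 6: |A| = 7, |A ∩ B| = 4; needs |A ∩ B| / |A| < 2/3 — true.
(d) table 5: |A| = 9, |A ∩ B| = 2; needs |A ∩ B| > 2 — false.
(e) table 4: |A| = 8, |A ∩ B| = 7; needs |A ∩ B| / |A| < 4/5 — false.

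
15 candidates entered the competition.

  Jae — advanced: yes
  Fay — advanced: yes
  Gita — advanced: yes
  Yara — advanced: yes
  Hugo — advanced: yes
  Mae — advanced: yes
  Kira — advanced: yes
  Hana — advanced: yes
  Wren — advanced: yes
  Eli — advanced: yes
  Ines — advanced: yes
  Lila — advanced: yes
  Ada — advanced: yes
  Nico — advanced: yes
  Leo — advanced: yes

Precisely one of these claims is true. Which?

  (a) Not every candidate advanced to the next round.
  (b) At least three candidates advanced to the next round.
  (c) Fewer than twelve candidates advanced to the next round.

|A| = 15, |A ∩ B| = 15, |A ∖ B| = 0.
(a) requires A ⊄ B (|A ∖ B| ≥ 1): false.
(b) requires |A ∩ B| ≥ 3: true.
(c) requires |A ∩ B| < 12: false.

(b)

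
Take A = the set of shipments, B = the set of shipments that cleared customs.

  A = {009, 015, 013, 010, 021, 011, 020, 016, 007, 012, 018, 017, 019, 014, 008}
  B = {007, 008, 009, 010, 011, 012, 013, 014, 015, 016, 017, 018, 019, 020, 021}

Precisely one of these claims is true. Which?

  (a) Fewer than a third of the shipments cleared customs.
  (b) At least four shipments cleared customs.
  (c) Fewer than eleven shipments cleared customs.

|A| = 15, |A ∩ B| = 15, |A ∖ B| = 0.
(a) requires |A ∩ B| / |A| < 1/3: false.
(b) requires |A ∩ B| ≥ 4: true.
(c) requires |A ∩ B| < 11: false.

(b)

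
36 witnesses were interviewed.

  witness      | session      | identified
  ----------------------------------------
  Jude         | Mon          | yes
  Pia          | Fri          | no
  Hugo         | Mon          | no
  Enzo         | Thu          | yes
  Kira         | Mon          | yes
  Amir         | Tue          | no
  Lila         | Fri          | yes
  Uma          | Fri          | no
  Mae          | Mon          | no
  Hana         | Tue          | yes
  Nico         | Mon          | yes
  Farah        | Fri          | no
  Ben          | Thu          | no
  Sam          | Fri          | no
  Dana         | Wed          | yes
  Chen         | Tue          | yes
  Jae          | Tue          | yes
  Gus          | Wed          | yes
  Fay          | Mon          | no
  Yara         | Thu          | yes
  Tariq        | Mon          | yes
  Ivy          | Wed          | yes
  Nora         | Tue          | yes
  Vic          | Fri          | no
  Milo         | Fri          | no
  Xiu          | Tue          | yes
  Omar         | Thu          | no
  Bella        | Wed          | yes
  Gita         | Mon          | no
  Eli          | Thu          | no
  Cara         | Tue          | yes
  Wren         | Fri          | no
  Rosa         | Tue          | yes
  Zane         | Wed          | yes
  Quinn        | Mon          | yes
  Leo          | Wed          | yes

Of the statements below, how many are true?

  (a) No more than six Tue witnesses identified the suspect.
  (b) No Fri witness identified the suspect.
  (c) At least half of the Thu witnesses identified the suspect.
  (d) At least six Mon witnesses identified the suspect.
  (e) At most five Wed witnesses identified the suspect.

(a) Tue: |A| = 8, |A ∩ B| = 7; needs |A ∩ B| ≤ 6 — false.
(b) Fri: |A| = 8, |A ∩ B| = 1; needs A ∩ B = ∅ (|A ∩ B| = 0) — false.
(c) Thu: |A| = 5, |A ∩ B| = 2; needs |A ∩ B| ≥ |A ∖ B| — false.
(d) Mon: |A| = 9, |A ∩ B| = 5; needs |A ∩ B| ≥ 6 — false.
(e) Wed: |A| = 6, |A ∩ B| = 6; needs |A ∩ B| ≤ 5 — false.

0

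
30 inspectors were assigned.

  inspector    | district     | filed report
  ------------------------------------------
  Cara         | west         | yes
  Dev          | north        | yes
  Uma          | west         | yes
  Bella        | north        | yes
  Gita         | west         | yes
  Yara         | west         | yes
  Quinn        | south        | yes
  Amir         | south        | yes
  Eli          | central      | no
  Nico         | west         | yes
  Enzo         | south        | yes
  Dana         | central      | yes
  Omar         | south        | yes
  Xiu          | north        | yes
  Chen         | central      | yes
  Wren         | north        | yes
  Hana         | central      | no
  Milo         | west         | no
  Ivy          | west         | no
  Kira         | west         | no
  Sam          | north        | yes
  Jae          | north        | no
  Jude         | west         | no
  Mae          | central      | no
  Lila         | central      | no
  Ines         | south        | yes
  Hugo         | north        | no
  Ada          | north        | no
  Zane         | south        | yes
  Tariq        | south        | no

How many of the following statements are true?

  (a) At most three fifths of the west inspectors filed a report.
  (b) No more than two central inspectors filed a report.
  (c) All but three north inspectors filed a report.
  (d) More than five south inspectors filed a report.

4

(a) west: |A| = 9, |A ∩ B| = 5; needs |A ∩ B| / |A| ≤ 3/5 — true.
(b) central: |A| = 6, |A ∩ B| = 2; needs |A ∩ B| ≤ 2 — true.
(c) north: |A| = 8, |A ∩ B| = 5; needs |A ∖ B| = 3 — true.
(d) south: |A| = 7, |A ∩ B| = 6; needs |A ∩ B| > 5 — true.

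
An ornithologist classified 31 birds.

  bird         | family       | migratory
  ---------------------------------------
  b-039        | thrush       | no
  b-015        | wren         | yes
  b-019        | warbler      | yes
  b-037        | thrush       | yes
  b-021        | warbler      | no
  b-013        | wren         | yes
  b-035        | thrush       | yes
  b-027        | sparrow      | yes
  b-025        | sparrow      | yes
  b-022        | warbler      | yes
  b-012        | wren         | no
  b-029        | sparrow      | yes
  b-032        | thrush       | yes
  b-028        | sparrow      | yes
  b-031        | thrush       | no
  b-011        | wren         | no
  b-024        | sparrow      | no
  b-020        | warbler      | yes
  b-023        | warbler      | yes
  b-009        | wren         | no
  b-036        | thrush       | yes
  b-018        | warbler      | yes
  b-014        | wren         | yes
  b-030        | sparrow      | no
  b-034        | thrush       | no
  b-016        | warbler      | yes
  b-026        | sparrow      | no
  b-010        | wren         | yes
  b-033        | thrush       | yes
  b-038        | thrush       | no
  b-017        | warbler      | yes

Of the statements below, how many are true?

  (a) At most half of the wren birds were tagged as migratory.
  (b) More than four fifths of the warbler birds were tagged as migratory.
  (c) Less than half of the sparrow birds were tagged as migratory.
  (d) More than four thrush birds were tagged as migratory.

(a) wren: |A| = 7, |A ∩ B| = 4; needs |A ∩ B| ≤ |A ∖ B| — false.
(b) warbler: |A| = 8, |A ∩ B| = 7; needs |A ∩ B| / |A| > 4/5 — true.
(c) sparrow: |A| = 7, |A ∩ B| = 4; needs |A ∩ B| < |A ∖ B| — false.
(d) thrush: |A| = 9, |A ∩ B| = 5; needs |A ∩ B| > 4 — true.

2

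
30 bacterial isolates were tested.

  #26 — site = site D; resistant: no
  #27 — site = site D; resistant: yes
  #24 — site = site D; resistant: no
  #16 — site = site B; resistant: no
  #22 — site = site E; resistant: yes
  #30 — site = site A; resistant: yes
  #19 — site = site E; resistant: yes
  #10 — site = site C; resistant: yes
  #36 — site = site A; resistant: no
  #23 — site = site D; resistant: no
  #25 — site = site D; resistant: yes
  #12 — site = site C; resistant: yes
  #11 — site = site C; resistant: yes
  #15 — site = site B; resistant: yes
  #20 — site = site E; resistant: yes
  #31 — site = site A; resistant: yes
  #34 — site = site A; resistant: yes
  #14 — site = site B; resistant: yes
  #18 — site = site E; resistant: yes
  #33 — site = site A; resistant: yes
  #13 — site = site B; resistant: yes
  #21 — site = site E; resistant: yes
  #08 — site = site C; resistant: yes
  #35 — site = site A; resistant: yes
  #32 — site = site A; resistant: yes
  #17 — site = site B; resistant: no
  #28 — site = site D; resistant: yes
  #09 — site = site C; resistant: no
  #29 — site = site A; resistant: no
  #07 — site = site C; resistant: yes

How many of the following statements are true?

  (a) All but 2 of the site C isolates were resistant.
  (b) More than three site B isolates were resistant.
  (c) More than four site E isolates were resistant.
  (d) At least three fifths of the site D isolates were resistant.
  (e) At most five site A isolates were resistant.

(a) site C: |A| = 6, |A ∩ B| = 5; needs |A ∖ B| = 2 — false.
(b) site B: |A| = 5, |A ∩ B| = 3; needs |A ∩ B| > 3 — false.
(c) site E: |A| = 5, |A ∩ B| = 5; needs |A ∩ B| > 4 — true.
(d) site D: |A| = 6, |A ∩ B| = 3; needs |A ∩ B| / |A| ≥ 3/5 — false.
(e) site A: |A| = 8, |A ∩ B| = 6; needs |A ∩ B| ≤ 5 — false.

1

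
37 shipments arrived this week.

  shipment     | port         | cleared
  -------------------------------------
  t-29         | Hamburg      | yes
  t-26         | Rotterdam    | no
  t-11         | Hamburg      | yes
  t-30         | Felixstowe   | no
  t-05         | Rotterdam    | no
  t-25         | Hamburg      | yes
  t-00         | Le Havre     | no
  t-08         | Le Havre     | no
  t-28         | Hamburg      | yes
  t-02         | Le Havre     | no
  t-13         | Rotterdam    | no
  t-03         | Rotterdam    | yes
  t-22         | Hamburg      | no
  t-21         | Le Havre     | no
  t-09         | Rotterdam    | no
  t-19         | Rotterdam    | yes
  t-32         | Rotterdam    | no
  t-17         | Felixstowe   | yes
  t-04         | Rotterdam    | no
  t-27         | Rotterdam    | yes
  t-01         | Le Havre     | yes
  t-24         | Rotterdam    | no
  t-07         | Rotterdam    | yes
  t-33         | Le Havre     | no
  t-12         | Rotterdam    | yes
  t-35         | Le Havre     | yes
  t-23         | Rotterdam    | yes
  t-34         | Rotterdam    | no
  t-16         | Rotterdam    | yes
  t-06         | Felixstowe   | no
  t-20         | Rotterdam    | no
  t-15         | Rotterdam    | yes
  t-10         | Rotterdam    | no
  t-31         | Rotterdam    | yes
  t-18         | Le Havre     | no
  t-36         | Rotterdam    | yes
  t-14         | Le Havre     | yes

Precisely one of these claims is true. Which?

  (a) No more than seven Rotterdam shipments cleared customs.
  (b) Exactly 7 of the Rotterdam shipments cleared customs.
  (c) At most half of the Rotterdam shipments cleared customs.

|A| = 20, |A ∩ B| = 10, |A ∖ B| = 10.
(a) requires |A ∩ B| ≤ 7: false.
(b) requires |A ∩ B| = 7: false.
(c) requires |A ∩ B| ≤ |A ∖ B|: true.

(c)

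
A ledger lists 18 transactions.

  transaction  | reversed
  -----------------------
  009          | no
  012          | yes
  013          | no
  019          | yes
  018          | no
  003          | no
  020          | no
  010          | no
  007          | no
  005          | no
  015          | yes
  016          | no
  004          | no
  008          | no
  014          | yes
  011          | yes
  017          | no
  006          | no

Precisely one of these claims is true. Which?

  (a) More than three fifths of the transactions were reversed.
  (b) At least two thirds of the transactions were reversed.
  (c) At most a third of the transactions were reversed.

|A| = 18, |A ∩ B| = 5, |A ∖ B| = 13.
(a) requires |A ∩ B| / |A| > 3/5: false.
(b) requires |A ∩ B| / |A| ≥ 2/3: false.
(c) requires |A ∩ B| / |A| ≤ 1/3: true.

(c)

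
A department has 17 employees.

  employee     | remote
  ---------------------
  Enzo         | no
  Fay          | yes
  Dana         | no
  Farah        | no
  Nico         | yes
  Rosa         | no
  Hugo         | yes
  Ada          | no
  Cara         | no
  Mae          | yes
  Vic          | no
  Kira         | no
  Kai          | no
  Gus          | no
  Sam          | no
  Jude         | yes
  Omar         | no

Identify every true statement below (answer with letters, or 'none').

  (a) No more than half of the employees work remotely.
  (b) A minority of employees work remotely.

|A| = 17, |A ∩ B| = 5, |A ∖ B| = 12.
(a) |A ∩ B| ≤ |A ∖ B|: holds.
(b) |A ∩ B| < |A ∖ B|: holds.

(a), (b)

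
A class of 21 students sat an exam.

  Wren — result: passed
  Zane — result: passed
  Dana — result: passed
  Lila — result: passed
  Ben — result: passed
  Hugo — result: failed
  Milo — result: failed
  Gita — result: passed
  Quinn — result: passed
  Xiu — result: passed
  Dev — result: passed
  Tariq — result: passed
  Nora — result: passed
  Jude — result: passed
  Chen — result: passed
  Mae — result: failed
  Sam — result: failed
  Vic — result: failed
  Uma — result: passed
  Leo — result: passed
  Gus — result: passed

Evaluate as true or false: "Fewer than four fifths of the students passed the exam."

'Fewer than four fifths of the students passed the exam' holds iff |A ∩ B| / |A| < 4/5.
|A| = 21, |A ∩ B| = 16, |A ∖ B| = 5.
|A ∩ B|/|A| = 16/21, so the statement is true.

True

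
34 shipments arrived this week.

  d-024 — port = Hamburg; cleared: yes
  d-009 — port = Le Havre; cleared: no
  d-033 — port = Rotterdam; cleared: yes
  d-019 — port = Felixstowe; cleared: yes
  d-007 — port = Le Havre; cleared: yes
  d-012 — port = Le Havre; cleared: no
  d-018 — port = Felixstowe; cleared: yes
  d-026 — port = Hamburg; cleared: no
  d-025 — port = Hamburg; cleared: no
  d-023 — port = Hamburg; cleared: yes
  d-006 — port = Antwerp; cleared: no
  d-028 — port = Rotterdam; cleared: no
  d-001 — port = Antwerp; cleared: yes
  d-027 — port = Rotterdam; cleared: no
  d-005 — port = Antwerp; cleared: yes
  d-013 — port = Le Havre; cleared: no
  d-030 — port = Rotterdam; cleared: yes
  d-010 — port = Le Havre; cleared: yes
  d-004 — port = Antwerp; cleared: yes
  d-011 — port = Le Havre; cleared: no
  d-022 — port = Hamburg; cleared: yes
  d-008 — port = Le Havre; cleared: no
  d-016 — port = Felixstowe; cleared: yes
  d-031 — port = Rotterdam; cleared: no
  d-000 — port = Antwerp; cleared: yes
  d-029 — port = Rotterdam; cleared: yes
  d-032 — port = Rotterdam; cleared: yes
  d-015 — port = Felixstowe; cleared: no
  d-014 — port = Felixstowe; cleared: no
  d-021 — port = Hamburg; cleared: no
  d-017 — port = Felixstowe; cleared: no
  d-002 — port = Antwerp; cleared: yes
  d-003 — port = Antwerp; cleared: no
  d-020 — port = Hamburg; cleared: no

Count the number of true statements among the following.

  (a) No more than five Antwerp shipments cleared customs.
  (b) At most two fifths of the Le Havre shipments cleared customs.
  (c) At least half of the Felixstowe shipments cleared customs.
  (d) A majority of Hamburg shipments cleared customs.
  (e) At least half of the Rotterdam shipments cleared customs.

(a) Antwerp: |A| = 7, |A ∩ B| = 5; needs |A ∩ B| ≤ 5 — true.
(b) Le Havre: |A| = 7, |A ∩ B| = 2; needs |A ∩ B| / |A| ≤ 2/5 — true.
(c) Felixstowe: |A| = 6, |A ∩ B| = 3; needs |A ∩ B| ≥ |A ∖ B| — true.
(d) Hamburg: |A| = 7, |A ∩ B| = 3; needs |A ∩ B| > |A ∖ B| — false.
(e) Rotterdam: |A| = 7, |A ∩ B| = 4; needs |A ∩ B| ≥ |A ∖ B| — true.

4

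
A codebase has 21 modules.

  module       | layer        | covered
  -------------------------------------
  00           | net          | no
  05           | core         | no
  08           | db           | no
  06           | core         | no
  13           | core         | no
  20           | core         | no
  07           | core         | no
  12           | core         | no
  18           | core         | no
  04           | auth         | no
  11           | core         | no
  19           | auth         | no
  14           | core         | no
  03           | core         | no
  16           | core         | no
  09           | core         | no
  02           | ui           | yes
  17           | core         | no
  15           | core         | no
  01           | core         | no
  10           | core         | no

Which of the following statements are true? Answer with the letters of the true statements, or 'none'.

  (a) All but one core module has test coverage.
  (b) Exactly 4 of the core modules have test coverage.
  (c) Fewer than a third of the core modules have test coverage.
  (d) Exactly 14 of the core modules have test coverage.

(c)

|A| = 16, |A ∩ B| = 0, |A ∖ B| = 16.
(a) |A ∖ B| = 1: fails.
(b) |A ∩ B| = 4: fails.
(c) |A ∩ B| / |A| < 1/3: holds.
(d) |A ∩ B| = 14: fails.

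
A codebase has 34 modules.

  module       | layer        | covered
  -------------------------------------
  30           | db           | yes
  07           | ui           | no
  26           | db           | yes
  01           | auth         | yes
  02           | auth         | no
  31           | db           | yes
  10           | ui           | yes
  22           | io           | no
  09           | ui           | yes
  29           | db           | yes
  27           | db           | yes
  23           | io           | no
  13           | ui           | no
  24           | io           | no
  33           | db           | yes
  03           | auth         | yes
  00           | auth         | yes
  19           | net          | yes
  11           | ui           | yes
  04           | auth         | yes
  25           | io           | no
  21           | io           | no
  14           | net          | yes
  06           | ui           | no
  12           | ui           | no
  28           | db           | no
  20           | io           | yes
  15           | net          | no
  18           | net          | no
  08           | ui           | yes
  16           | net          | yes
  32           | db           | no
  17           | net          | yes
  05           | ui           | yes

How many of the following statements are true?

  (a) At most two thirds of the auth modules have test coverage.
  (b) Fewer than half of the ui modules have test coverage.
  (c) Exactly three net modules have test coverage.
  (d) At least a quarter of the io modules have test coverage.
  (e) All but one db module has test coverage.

(a) auth: |A| = 5, |A ∩ B| = 4; needs |A ∩ B| / |A| ≤ 2/3 — false.
(b) ui: |A| = 9, |A ∩ B| = 5; needs |A ∩ B| < |A ∖ B| — false.
(c) net: |A| = 6, |A ∩ B| = 4; needs |A ∩ B| = 3 — false.
(d) io: |A| = 6, |A ∩ B| = 1; needs |A ∩ B| / |A| ≥ 1/4 — false.
(e) db: |A| = 8, |A ∩ B| = 6; needs |A ∖ B| = 1 — false.

0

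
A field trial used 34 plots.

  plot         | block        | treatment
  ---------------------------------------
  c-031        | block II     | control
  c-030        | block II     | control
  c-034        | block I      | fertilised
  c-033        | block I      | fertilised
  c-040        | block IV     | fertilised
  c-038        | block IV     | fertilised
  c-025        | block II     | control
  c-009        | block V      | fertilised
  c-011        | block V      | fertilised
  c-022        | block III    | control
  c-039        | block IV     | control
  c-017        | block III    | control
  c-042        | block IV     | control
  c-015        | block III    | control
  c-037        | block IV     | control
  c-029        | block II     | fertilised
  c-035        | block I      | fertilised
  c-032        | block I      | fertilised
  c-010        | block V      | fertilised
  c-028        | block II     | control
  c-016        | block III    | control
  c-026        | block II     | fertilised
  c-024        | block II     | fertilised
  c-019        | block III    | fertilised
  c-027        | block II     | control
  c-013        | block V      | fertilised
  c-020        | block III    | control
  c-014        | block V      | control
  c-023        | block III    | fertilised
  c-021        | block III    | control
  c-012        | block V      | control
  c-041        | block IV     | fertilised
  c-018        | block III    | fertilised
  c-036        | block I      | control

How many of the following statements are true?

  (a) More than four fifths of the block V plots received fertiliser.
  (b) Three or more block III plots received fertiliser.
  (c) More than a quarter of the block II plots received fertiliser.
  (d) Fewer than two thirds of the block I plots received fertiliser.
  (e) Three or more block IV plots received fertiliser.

(a) block V: |A| = 6, |A ∩ B| = 4; needs |A ∩ B| / |A| > 4/5 — false.
(b) block III: |A| = 9, |A ∩ B| = 3; needs |A ∩ B| ≥ 3 — true.
(c) block II: |A| = 8, |A ∩ B| = 3; needs |A ∩ B| / |A| > 1/4 — true.
(d) block I: |A| = 5, |A ∩ B| = 4; needs |A ∩ B| / |A| < 2/3 — false.
(e) block IV: |A| = 6, |A ∩ B| = 3; needs |A ∩ B| ≥ 3 — true.

3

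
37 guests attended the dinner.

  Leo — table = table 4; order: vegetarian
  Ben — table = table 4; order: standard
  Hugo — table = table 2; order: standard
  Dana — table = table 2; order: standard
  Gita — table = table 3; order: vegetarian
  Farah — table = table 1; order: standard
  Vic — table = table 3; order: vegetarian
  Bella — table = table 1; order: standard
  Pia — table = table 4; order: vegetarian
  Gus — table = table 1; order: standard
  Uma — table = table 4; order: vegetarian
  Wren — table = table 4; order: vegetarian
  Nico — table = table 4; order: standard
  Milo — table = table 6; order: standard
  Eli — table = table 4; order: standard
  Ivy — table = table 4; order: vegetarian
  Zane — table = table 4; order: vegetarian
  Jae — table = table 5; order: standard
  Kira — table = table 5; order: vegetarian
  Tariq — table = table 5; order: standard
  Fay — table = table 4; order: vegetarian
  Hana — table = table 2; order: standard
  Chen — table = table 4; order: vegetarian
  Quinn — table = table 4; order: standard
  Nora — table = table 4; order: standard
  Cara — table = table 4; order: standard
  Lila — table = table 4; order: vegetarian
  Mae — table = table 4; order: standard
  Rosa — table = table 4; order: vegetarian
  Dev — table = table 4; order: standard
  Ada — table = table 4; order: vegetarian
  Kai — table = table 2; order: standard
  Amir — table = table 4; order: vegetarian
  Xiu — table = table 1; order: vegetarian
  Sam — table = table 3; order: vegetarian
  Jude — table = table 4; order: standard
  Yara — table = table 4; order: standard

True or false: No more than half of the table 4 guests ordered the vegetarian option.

False

'No more than half of the table 4 guests ordered the vegetarian option' holds iff |A ∩ B| ≤ |A ∖ B|.
|A| = 22, |A ∩ B| = 12, |A ∖ B| = 10.
12 > 10, so the statement is false.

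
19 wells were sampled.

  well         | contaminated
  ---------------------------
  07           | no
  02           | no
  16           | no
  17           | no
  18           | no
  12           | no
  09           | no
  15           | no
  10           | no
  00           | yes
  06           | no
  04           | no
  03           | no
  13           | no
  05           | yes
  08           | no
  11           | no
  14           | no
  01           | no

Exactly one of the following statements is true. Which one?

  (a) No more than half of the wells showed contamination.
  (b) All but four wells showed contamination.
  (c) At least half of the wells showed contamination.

|A| = 19, |A ∩ B| = 2, |A ∖ B| = 17.
(a) requires |A ∩ B| ≤ |A ∖ B|: true.
(b) requires |A ∖ B| = 4: false.
(c) requires |A ∩ B| ≥ |A ∖ B|: false.

(a)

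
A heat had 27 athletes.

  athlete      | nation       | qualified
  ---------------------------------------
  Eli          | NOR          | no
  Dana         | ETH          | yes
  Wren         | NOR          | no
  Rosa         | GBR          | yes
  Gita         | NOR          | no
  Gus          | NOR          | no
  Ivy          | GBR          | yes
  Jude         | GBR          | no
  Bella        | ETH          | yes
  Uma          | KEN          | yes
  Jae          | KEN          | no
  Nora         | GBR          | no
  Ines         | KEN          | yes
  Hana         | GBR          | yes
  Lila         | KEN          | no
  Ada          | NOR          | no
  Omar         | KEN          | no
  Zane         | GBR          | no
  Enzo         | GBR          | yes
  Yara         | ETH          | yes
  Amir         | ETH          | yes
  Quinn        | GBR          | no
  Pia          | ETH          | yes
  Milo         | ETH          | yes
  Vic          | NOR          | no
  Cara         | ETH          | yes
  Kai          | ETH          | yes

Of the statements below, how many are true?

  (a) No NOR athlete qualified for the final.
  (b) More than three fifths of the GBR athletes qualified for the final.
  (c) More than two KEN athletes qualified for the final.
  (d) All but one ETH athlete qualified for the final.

(a) NOR: |A| = 6, |A ∩ B| = 0; needs A ∩ B = ∅ (|A ∩ B| = 0) — true.
(b) GBR: |A| = 8, |A ∩ B| = 4; needs |A ∩ B| / |A| > 3/5 — false.
(c) KEN: |A| = 5, |A ∩ B| = 2; needs |A ∩ B| > 2 — false.
(d) ETH: |A| = 8, |A ∩ B| = 8; needs |A ∖ B| = 1 — false.

1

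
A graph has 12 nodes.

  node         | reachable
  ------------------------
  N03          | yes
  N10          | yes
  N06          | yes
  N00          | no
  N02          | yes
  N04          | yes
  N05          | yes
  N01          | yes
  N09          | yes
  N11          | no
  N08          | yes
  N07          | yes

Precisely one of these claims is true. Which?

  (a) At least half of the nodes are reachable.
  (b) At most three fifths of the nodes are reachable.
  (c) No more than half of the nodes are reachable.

|A| = 12, |A ∩ B| = 10, |A ∖ B| = 2.
(a) requires |A ∩ B| ≥ |A ∖ B|: true.
(b) requires |A ∩ B| / |A| ≤ 3/5: false.
(c) requires |A ∩ B| ≤ |A ∖ B|: false.

(a)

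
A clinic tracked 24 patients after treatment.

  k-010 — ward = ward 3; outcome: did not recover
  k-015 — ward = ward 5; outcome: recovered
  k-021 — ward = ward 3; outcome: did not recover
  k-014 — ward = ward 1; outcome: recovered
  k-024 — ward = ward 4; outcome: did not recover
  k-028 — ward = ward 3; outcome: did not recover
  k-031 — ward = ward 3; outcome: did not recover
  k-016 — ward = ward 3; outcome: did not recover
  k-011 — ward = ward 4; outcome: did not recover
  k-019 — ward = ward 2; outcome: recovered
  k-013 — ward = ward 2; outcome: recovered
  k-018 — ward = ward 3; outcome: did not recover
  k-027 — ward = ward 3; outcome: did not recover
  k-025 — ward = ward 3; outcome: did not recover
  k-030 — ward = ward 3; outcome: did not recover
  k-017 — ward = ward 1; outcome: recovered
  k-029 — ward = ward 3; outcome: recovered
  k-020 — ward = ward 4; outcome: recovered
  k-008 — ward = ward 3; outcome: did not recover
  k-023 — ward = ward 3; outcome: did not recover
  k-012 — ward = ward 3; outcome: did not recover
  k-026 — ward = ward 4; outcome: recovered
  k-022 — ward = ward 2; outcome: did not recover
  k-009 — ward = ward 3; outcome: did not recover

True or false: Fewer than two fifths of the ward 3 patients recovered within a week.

'Fewer than two fifths of the ward 3 patients recovered within a week' holds iff |A ∩ B| / |A| < 2/5.
A (the restrictor) = {k-010, k-021, k-028, k-031, k-016, k-018, k-027, k-025, k-030, k-029, k-008, k-023, k-012, k-009}, |A| = 14.
A ∩ B = {k-029}, so |A ∩ B| = 1.
A ∖ B = {k-010, k-021, k-028, k-031, k-016, k-018, k-027, k-025, k-030, k-008, k-023, k-012, k-009}, so |A ∖ B| = 13.
|A ∩ B|/|A| = 1/14, so the statement is true.

True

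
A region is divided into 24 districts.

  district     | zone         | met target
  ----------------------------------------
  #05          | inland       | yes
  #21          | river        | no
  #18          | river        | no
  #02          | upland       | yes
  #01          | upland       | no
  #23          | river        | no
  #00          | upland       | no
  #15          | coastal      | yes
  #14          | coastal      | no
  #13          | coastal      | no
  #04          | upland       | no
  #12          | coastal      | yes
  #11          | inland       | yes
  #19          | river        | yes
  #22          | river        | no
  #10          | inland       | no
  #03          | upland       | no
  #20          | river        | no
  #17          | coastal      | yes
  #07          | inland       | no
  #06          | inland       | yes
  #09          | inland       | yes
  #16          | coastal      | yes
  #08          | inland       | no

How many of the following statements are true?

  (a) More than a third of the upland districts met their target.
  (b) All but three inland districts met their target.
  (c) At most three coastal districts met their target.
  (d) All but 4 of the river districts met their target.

1

(a) upland: |A| = 5, |A ∩ B| = 1; needs |A ∩ B| / |A| > 1/3 — false.
(b) inland: |A| = 7, |A ∩ B| = 4; needs |A ∖ B| = 3 — true.
(c) coastal: |A| = 6, |A ∩ B| = 4; needs |A ∩ B| ≤ 3 — false.
(d) river: |A| = 6, |A ∩ B| = 1; needs |A ∖ B| = 4 — false.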